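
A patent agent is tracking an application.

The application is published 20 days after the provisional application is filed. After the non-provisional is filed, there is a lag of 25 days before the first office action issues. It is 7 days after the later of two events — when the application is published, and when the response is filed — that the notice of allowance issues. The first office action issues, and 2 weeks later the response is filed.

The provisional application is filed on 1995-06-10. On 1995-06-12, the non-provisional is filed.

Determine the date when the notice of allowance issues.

1995-07-28

The provisional application is filed: Jun 10, 1995.
The application is published: Jun 10, 1995 + 20 days = Jun 30, 1995.
The non-provisional is filed: Jun 12, 1995.
The first office action issues: Jun 12, 1995 + 25 days = Jul 7, 1995.
The response is filed: Jul 7, 1995 + 2 weeks = Jul 21, 1995.
Both prerequisites met — the application is published (Jun 30, 1995), the response is filed (Jul 21, 1995); the later is Jul 21, 1995.
The notice of allowance issues: Jul 21, 1995 + 7 days = Jul 28, 1995.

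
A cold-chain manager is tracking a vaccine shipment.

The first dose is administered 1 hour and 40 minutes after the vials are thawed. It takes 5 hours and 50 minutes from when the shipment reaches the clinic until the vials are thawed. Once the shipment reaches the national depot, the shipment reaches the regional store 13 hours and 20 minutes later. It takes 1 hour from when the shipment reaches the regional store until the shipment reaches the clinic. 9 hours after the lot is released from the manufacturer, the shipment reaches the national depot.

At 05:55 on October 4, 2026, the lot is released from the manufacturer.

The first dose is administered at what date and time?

12:45 on October 5, 2026

The lot is released from the manufacturer: 05:55 Oct 4, 2026.
The shipment reaches the national depot: 05:55 Oct 4, 2026 + 9h = 14:55 Oct 4, 2026.
The shipment reaches the regional store: 14:55 Oct 4, 2026 + 13h20m = 04:15 Oct 5, 2026.
The shipment reaches the clinic: 04:15 Oct 5, 2026 + 1h = 05:15 Oct 5, 2026.
The vials are thawed: 05:15 Oct 5, 2026 + 5h50m = 11:05 Oct 5, 2026.
The first dose is administered: 11:05 Oct 5, 2026 + 1h40m = 12:45 Oct 5, 2026.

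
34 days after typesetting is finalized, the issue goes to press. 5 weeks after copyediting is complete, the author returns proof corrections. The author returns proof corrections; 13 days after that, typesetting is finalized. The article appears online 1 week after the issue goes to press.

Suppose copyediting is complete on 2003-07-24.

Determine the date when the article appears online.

2003-10-21

Copyediting is complete: Jul 24, 2003.
The author returns proof corrections: Jul 24, 2003 + 5 weeks = Aug 28, 2003.
Typesetting is finalized: Aug 28, 2003 + 13 days = Sep 10, 2003.
The issue goes to press: Sep 10, 2003 + 34 days = Oct 14, 2003.
The article appears online: Oct 14, 2003 + 1 week = Oct 21, 2003.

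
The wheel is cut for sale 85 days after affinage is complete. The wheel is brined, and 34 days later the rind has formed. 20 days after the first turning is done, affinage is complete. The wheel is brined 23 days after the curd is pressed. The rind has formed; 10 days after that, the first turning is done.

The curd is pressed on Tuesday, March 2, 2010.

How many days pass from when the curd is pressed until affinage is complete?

Causal path: the curd is pressed → the wheel is brined → the rind has formed → the first turning is done → affinage is complete.
Total delay along the path: 23 + 34 + 10 + 20 = 87 days.

87 days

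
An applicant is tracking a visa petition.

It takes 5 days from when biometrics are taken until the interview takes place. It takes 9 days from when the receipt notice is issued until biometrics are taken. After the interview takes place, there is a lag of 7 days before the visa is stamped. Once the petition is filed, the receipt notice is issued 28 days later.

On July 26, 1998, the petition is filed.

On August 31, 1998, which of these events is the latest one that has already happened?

The petition is filed: Jul 26, 1998.
The receipt notice is issued: Jul 26, 1998 + 28 days = Aug 23, 1998.
Biometrics are taken: Aug 23, 1998 + 9 days = Sep 1, 1998.
The interview takes place: Sep 1, 1998 + 5 days = Sep 6, 1998.
The visa is stamped: Sep 6, 1998 + 7 days = Sep 13, 1998.
Aug 31, 1998 falls between when the receipt notice is issued (Aug 23, 1998) and when biometrics are taken (Sep 1, 1998).

The receipt notice is issued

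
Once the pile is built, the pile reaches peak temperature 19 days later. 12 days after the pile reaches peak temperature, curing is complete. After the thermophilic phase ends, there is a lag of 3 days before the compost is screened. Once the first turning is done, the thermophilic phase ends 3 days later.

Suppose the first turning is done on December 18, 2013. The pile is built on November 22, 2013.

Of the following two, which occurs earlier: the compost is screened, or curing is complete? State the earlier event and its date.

Curing is complete — December 23, 2013

The first turning is done: Dec 18, 2013.
The thermophilic phase ends: Dec 18, 2013 + 3 days = Dec 21, 2013.
The compost is screened: Dec 21, 2013 + 3 days = Dec 24, 2013.
The pile is built: Nov 22, 2013.
The pile reaches peak temperature: Nov 22, 2013 + 19 days = Dec 11, 2013.
Curing is complete: Dec 11, 2013 + 12 days = Dec 23, 2013.
Comparing: the compost is screened on Dec 24, 2013 vs curing is complete on Dec 23, 2013. Earlier: curing is complete.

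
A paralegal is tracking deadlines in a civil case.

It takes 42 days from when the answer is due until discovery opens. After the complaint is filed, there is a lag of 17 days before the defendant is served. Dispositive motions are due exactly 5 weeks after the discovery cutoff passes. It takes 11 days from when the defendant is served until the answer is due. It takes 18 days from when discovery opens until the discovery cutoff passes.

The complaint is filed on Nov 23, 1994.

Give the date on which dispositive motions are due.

Mar 26, 1995

The complaint is filed: Nov 23, 1994.
The defendant is served: Nov 23, 1994 + 17 days = Dec 10, 1994.
The answer is due: Dec 10, 1994 + 11 days = Dec 21, 1994.
Discovery opens: Dec 21, 1994 + 42 days = Feb 1, 1995.
The discovery cutoff passes: Feb 1, 1995 + 18 days = Feb 19, 1995.
Dispositive motions are due: Feb 19, 1995 + 5 weeks = Mar 26, 1995.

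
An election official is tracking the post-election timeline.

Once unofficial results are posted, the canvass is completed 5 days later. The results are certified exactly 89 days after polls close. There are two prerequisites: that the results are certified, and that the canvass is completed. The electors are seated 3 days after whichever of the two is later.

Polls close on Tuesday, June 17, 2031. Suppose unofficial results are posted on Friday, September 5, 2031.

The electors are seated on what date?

Polls close: Jun 17, 2031.
The results are certified: Jun 17, 2031 + 89 days = Sep 14, 2031.
Unofficial results are posted: Sep 5, 2031.
The canvass is completed: Sep 5, 2031 + 5 days = Sep 10, 2031.
Both prerequisites met — the results are certified (Sep 14, 2031), the canvass is completed (Sep 10, 2031); the later is Sep 14, 2031.
The electors are seated: Sep 14, 2031 + 3 days = Sep 17, 2031.

Wednesday, September 17, 2031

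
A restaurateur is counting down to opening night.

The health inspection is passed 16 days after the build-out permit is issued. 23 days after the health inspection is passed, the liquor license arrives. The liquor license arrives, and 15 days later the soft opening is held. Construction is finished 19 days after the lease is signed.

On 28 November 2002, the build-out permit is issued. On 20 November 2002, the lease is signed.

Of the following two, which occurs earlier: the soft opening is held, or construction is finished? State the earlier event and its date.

Construction is finished — 9 December 2002

The build-out permit is issued: Nov 28, 2002.
The health inspection is passed: Nov 28, 2002 + 16 days = Dec 14, 2002.
The liquor license arrives: Dec 14, 2002 + 23 days = Jan 6, 2003.
The soft opening is held: Jan 6, 2003 + 15 days = Jan 21, 2003.
The lease is signed: Nov 20, 2002.
Construction is finished: Nov 20, 2002 + 19 days = Dec 9, 2002.
Comparing: the soft opening is held on Jan 21, 2003 vs construction is finished on Dec 9, 2002. Earlier: construction is finished.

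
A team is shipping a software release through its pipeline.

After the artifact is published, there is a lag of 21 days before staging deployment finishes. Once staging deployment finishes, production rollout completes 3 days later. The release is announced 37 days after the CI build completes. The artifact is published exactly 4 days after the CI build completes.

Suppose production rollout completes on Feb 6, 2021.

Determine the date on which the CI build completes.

Jan 9, 2021

Production rollout completes: Feb 6, 2021.
Staging deployment finishes: Feb 6, 2021 − 3 days = Feb 3, 2021.
The artifact is published: Feb 3, 2021 − 21 days = Jan 13, 2021.
The CI build completes: Jan 13, 2021 − 4 days = Jan 9, 2021.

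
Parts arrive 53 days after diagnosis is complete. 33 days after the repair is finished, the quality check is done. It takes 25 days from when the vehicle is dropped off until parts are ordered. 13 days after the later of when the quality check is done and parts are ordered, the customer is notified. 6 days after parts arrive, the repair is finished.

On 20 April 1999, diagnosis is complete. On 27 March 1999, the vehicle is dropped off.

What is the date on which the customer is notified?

3 August 1999

Diagnosis is complete: Apr 20, 1999.
Parts arrive: Apr 20, 1999 + 53 days = Jun 12, 1999.
The repair is finished: Jun 12, 1999 + 6 days = Jun 18, 1999.
The quality check is done: Jun 18, 1999 + 33 days = Jul 21, 1999.
The vehicle is dropped off: Mar 27, 1999.
Parts are ordered: Mar 27, 1999 + 25 days = Apr 21, 1999.
Both prerequisites met — the quality check is done (Jul 21, 1999), parts are ordered (Apr 21, 1999); the later is Jul 21, 1999.
The customer is notified: Jul 21, 1999 + 13 days = Aug 3, 1999.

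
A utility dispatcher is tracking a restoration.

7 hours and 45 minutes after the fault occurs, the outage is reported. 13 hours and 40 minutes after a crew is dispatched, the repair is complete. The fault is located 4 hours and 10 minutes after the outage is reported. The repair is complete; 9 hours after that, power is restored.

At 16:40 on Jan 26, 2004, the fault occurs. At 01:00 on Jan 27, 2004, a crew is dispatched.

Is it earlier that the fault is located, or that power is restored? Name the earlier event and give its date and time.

The fault occurs: 16:40 Jan 26, 2004.
The outage is reported: 16:40 Jan 26, 2004 + 7h45m = 00:25 Jan 27, 2004.
The fault is located: 00:25 Jan 27, 2004 + 4h10m = 04:35 Jan 27, 2004.
A crew is dispatched: 01:00 Jan 27, 2004.
The repair is complete: 01:00 Jan 27, 2004 + 13h40m = 14:40 Jan 27, 2004.
Power is restored: 14:40 Jan 27, 2004 + 9h = 23:40 Jan 27, 2004.
Comparing: the fault is located at 04:35 Jan 27, 2004 vs power is restored at 23:40 Jan 27, 2004. Earlier: the fault is located.

The fault is located — 04:35 on Jan 27, 2004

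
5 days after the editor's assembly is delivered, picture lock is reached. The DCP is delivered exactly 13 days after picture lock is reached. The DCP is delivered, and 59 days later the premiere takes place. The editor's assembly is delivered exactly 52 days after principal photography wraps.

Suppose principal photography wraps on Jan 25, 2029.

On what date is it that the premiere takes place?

Principal photography wraps: Jan 25, 2029.
The editor's assembly is delivered: Jan 25, 2029 + 52 days = Mar 18, 2029.
Picture lock is reached: Mar 18, 2029 + 5 days = Mar 23, 2029.
The DCP is delivered: Mar 23, 2029 + 13 days = Apr 5, 2029.
The premiere takes place: Apr 5, 2029 + 59 days = Jun 3, 2029.

Jun 3, 2029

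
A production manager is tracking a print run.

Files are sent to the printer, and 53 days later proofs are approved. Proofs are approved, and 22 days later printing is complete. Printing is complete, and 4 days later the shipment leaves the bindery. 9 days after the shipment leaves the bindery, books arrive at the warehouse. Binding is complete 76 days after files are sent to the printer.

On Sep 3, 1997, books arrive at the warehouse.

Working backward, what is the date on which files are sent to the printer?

Jun 7, 1997

Books arrive at the warehouse: Sep 3, 1997.
The shipment leaves the bindery: Sep 3, 1997 − 9 days = Aug 25, 1997.
Printing is complete: Aug 25, 1997 − 4 days = Aug 21, 1997.
Proofs are approved: Aug 21, 1997 − 22 days = Jul 30, 1997.
Files are sent to the printer: Jul 30, 1997 − 53 days = Jun 7, 1997.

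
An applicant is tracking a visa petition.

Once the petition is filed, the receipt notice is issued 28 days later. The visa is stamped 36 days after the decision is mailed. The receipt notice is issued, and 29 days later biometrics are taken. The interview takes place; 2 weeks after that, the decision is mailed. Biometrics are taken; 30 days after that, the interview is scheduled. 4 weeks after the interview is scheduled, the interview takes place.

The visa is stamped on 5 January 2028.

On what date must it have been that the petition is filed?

The visa is stamped: Jan 5, 2028.
The decision is mailed: Jan 5, 2028 − 36 days = Nov 30, 2027.
The interview takes place: Nov 30, 2027 − 2 weeks = Nov 16, 2027.
The interview is scheduled: Nov 16, 2027 − 4 weeks = Oct 19, 2027.
Biometrics are taken: Oct 19, 2027 − 30 days = Sep 19, 2027.
The receipt notice is issued: Sep 19, 2027 − 29 days = Aug 21, 2027.
The petition is filed: Aug 21, 2027 − 28 days = Jul 24, 2027.

24 July 2027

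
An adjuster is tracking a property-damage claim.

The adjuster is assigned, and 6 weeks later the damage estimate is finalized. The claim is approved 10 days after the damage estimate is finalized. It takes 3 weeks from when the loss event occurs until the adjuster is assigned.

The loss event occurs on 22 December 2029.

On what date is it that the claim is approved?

The loss event occurs: Dec 22, 2029.
The adjuster is assigned: Dec 22, 2029 + 3 weeks = Jan 12, 2030.
The damage estimate is finalized: Jan 12, 2030 + 6 weeks = Feb 23, 2030.
The claim is approved: Feb 23, 2030 + 10 days = Mar 5, 2030.

5 March 2030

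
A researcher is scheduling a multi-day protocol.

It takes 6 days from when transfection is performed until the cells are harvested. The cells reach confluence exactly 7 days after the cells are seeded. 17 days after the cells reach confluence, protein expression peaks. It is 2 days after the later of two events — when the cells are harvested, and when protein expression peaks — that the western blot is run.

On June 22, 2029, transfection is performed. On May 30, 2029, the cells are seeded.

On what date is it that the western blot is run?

Transfection is performed: Jun 22, 2029.
The cells are harvested: Jun 22, 2029 + 6 days = Jun 28, 2029.
The cells are seeded: May 30, 2029.
The cells reach confluence: May 30, 2029 + 7 days = Jun 6, 2029.
Protein expression peaks: Jun 6, 2029 + 17 days = Jun 23, 2029.
Both prerequisites met — the cells are harvested (Jun 28, 2029), protein expression peaks (Jun 23, 2029); the later is Jun 28, 2029.
The western blot is run: Jun 28, 2029 + 2 days = Jun 30, 2029.

June 30, 2029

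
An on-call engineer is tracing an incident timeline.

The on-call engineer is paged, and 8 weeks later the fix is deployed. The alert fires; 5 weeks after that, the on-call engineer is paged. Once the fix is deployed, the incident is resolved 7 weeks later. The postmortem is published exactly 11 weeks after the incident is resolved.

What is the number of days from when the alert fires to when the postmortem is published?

217 days

Causal path: the alert fires → the on-call engineer is paged → the fix is deployed → the incident is resolved → the postmortem is published.
Total delay along the path: 5 + 8 + 7 + 11 weeks = 31 weeks = 217 days.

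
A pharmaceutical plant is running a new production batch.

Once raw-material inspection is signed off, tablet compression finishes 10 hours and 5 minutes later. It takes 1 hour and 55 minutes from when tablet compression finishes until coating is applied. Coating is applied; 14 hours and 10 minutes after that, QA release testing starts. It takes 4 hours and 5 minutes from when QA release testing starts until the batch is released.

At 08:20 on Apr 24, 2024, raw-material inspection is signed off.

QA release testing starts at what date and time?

10:30 on Apr 25, 2024

Raw-material inspection is signed off: 08:20 Apr 24, 2024.
Tablet compression finishes: 08:20 Apr 24, 2024 + 10h05m = 18:25 Apr 24, 2024.
Coating is applied: 18:25 Apr 24, 2024 + 1h55m = 20:20 Apr 24, 2024.
QA release testing starts: 20:20 Apr 24, 2024 + 14h10m = 10:30 Apr 25, 2024.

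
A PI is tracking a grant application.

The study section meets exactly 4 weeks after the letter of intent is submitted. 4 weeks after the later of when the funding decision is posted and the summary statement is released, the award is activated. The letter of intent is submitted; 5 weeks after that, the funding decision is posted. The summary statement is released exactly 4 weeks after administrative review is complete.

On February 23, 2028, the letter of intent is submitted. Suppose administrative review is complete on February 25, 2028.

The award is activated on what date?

The letter of intent is submitted: Feb 23, 2028.
The funding decision is posted: Feb 23, 2028 + 5 weeks = Mar 29, 2028.
Administrative review is complete: Feb 25, 2028.
The summary statement is released: Feb 25, 2028 + 4 weeks = Mar 24, 2028.
Both prerequisites met — the funding decision is posted (Mar 29, 2028), the summary statement is released (Mar 24, 2028); the later is Mar 29, 2028.
The award is activated: Mar 29, 2028 + 4 weeks = Apr 26, 2028.

April 26, 2028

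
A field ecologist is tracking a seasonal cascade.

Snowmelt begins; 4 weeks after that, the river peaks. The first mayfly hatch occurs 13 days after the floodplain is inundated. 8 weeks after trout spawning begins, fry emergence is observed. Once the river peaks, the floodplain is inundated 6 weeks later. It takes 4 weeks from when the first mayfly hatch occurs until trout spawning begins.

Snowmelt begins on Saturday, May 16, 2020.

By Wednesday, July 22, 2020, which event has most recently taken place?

Snowmelt begins: May 16, 2020.
The river peaks: May 16, 2020 + 4 weeks = Jun 13, 2020.
The floodplain is inundated: Jun 13, 2020 + 6 weeks = Jul 25, 2020.
The first mayfly hatch occurs: Jul 25, 2020 + 13 days = Aug 7, 2020.
Trout spawning begins: Aug 7, 2020 + 4 weeks = Sep 4, 2020.
Fry emergence is observed: Sep 4, 2020 + 8 weeks = Oct 30, 2020.
Jul 22, 2020 falls between when the river peaks (Jun 13, 2020) and when the floodplain is inundated (Jul 25, 2020).

The river peaks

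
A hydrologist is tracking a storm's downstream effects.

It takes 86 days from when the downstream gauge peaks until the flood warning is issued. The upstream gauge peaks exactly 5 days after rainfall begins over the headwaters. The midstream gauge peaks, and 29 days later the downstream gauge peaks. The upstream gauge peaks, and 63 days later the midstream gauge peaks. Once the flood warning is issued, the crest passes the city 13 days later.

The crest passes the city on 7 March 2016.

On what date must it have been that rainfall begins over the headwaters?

24 August 2015

The crest passes the city: Mar 7, 2016.
The flood warning is issued: Mar 7, 2016 − 13 days = Feb 23, 2016.
The downstream gauge peaks: Feb 23, 2016 − 86 days = Nov 29, 2015.
The midstream gauge peaks: Nov 29, 2015 − 29 days = Oct 31, 2015.
The upstream gauge peaks: Oct 31, 2015 − 63 days = Aug 29, 2015.
Rainfall begins over the headwaters: Aug 29, 2015 − 5 days = Aug 24, 2015.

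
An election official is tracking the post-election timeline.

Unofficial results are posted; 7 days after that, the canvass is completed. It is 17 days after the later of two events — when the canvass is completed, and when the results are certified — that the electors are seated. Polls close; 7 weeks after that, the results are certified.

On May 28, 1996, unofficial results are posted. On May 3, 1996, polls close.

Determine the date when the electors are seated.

Unofficial results are posted: May 28, 1996.
The canvass is completed: May 28, 1996 + 7 days = Jun 4, 1996.
Polls close: May 3, 1996.
The results are certified: May 3, 1996 + 7 weeks = Jun 21, 1996.
Both prerequisites met — the canvass is completed (Jun 4, 1996), the results are certified (Jun 21, 1996); the later is Jun 21, 1996.
The electors are seated: Jun 21, 1996 + 17 days = Jul 8, 1996.

July 8, 1996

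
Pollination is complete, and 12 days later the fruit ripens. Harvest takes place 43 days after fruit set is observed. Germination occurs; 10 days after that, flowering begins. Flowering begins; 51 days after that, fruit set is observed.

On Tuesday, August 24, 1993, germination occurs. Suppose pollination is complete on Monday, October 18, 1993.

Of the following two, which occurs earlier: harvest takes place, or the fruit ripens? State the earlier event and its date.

The fruit ripens — Saturday, October 30, 1993

Germination occurs: Aug 24, 1993.
Flowering begins: Aug 24, 1993 + 10 days = Sep 3, 1993.
Fruit set is observed: Sep 3, 1993 + 51 days = Oct 24, 1993.
Harvest takes place: Oct 24, 1993 + 43 days = Dec 6, 1993.
Pollination is complete: Oct 18, 1993.
The fruit ripens: Oct 18, 1993 + 12 days = Oct 30, 1993.
Comparing: harvest takes place on Dec 6, 1993 vs the fruit ripens on Oct 30, 1993. Earlier: the fruit ripens.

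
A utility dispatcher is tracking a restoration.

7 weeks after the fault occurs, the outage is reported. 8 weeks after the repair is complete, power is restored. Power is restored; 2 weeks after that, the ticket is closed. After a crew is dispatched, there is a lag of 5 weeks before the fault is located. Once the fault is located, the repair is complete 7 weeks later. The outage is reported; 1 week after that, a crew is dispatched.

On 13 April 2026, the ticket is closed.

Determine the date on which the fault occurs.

15 September 2025

The ticket is closed: Apr 13, 2026.
Power is restored: Apr 13, 2026 − 2 weeks = Mar 30, 2026.
The repair is complete: Mar 30, 2026 − 8 weeks = Feb 2, 2026.
The fault is located: Feb 2, 2026 − 7 weeks = Dec 15, 2025.
A crew is dispatched: Dec 15, 2025 − 5 weeks = Nov 10, 2025.
The outage is reported: Nov 10, 2025 − 1 week = Nov 3, 2025.
The fault occurs: Nov 3, 2025 − 7 weeks = Sep 15, 2025.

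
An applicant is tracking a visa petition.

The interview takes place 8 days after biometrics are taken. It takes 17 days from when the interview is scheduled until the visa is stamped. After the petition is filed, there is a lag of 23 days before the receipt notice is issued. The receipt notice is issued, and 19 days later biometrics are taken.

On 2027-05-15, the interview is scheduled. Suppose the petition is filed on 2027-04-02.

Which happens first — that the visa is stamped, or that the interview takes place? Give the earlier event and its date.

The interview takes place — 2027-05-22

The interview is scheduled: May 15, 2027.
The visa is stamped: May 15, 2027 + 17 days = Jun 1, 2027.
The petition is filed: Apr 2, 2027.
The receipt notice is issued: Apr 2, 2027 + 23 days = Apr 25, 2027.
Biometrics are taken: Apr 25, 2027 + 19 days = May 14, 2027.
The interview takes place: May 14, 2027 + 8 days = May 22, 2027.
Comparing: the visa is stamped on Jun 1, 2027 vs the interview takes place on May 22, 2027. Earlier: the interview takes place.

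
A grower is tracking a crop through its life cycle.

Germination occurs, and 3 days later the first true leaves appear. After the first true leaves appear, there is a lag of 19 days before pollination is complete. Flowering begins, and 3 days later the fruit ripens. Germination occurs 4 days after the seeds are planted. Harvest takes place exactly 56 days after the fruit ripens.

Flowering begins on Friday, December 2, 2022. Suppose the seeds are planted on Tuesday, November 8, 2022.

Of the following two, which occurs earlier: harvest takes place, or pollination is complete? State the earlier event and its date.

Flowering begins: Dec 2, 2022.
The fruit ripens: Dec 2, 2022 + 3 days = Dec 5, 2022.
Harvest takes place: Dec 5, 2022 + 56 days = Jan 30, 2023.
The seeds are planted: Nov 8, 2022.
Germination occurs: Nov 8, 2022 + 4 days = Nov 12, 2022.
The first true leaves appear: Nov 12, 2022 + 3 days = Nov 15, 2022.
Pollination is complete: Nov 15, 2022 + 19 days = Dec 4, 2022.
Comparing: harvest takes place on Jan 30, 2023 vs pollination is complete on Dec 4, 2022. Earlier: pollination is complete.

Pollination is complete — Sunday, December 4, 2022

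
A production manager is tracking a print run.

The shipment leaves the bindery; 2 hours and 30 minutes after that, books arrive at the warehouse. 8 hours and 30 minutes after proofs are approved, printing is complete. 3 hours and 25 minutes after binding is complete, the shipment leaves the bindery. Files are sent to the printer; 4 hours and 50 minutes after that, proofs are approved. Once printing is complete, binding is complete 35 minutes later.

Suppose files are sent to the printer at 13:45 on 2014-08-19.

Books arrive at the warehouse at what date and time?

09:35 on 2014-08-20

Files are sent to the printer: 13:45 Aug 19, 2014.
Proofs are approved: 13:45 Aug 19, 2014 + 4h50m = 18:35 Aug 19, 2014.
Printing is complete: 18:35 Aug 19, 2014 + 8h30m = 03:05 Aug 20, 2014.
Binding is complete: 03:05 Aug 20, 2014 + 35m = 03:40 Aug 20, 2014.
The shipment leaves the bindery: 03:40 Aug 20, 2014 + 3h25m = 07:05 Aug 20, 2014.
Books arrive at the warehouse: 07:05 Aug 20, 2014 + 2h30m = 09:35 Aug 20, 2014.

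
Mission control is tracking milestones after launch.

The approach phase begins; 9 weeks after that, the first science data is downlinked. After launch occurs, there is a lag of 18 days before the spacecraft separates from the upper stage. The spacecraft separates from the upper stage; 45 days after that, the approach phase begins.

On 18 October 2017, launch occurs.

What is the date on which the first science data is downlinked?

21 February 2018

Launch occurs: Oct 18, 2017.
The spacecraft separates from the upper stage: Oct 18, 2017 + 18 days = Nov 5, 2017.
The approach phase begins: Nov 5, 2017 + 45 days = Dec 20, 2017.
The first science data is downlinked: Dec 20, 2017 + 9 weeks = Feb 21, 2018.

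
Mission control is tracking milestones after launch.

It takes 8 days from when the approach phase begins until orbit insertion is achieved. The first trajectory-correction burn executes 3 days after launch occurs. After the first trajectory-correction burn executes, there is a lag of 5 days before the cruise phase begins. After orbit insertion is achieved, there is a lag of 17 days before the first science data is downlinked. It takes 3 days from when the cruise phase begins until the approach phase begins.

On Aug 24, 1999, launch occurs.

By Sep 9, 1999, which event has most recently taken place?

Launch occurs: Aug 24, 1999.
The first trajectory-correction burn executes: Aug 24, 1999 + 3 days = Aug 27, 1999.
The cruise phase begins: Aug 27, 1999 + 5 days = Sep 1, 1999.
The approach phase begins: Sep 1, 1999 + 3 days = Sep 4, 1999.
Orbit insertion is achieved: Sep 4, 1999 + 8 days = Sep 12, 1999.
The first science data is downlinked: Sep 12, 1999 + 17 days = Sep 29, 1999.
Sep 9, 1999 falls between when the approach phase begins (Sep 4, 1999) and when orbit insertion is achieved (Sep 12, 1999).

The approach phase begins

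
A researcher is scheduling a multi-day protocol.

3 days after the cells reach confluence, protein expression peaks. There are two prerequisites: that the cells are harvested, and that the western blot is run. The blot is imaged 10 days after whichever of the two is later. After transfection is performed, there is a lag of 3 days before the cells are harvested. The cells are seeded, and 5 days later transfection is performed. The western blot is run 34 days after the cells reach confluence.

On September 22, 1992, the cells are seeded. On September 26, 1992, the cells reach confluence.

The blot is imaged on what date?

The cells are seeded: Sep 22, 1992.
Transfection is performed: Sep 22, 1992 + 5 days = Sep 27, 1992.
The cells are harvested: Sep 27, 1992 + 3 days = Sep 30, 1992.
The cells reach confluence: Sep 26, 1992.
The western blot is run: Sep 26, 1992 + 34 days = Oct 30, 1992.
Both prerequisites met — the cells are harvested (Sep 30, 1992), the western blot is run (Oct 30, 1992); the later is Oct 30, 1992.
The blot is imaged: Oct 30, 1992 + 10 days = Nov 9, 1992.

November 9, 1992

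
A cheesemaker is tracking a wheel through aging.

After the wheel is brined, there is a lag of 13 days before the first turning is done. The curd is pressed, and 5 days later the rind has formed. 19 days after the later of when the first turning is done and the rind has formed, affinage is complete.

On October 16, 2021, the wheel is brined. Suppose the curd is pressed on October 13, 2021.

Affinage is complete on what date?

The wheel is brined: Oct 16, 2021.
The first turning is done: Oct 16, 2021 + 13 days = Oct 29, 2021.
The curd is pressed: Oct 13, 2021.
The rind has formed: Oct 13, 2021 + 5 days = Oct 18, 2021.
Both prerequisites met — the first turning is done (Oct 29, 2021), the rind has formed (Oct 18, 2021); the later is Oct 29, 2021.
Affinage is complete: Oct 29, 2021 + 19 days = Nov 17, 2021.

November 17, 2021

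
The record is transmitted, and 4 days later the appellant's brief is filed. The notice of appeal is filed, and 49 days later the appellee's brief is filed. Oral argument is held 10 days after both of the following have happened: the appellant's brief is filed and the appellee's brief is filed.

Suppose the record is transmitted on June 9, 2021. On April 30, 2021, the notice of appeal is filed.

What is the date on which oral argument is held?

June 28, 2021

The record is transmitted: Jun 9, 2021.
The appellant's brief is filed: Jun 9, 2021 + 4 days = Jun 13, 2021.
The notice of appeal is filed: Apr 30, 2021.
The appellee's brief is filed: Apr 30, 2021 + 49 days = Jun 18, 2021.
Both prerequisites met — the appellant's brief is filed (Jun 13, 2021), the appellee's brief is filed (Jun 18, 2021); the later is Jun 18, 2021.
Oral argument is held: Jun 18, 2021 + 10 days = Jun 28, 2021.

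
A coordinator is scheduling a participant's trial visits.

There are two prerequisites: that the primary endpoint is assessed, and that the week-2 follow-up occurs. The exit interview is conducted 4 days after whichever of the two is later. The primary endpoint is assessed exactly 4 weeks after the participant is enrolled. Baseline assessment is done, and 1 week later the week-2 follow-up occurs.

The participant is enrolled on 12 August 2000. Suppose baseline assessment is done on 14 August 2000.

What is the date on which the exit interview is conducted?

The participant is enrolled: Aug 12, 2000.
The primary endpoint is assessed: Aug 12, 2000 + 4 weeks = Sep 9, 2000.
Baseline assessment is done: Aug 14, 2000.
The week-2 follow-up occurs: Aug 14, 2000 + 1 week = Aug 21, 2000.
Both prerequisites met — the primary endpoint is assessed (Sep 9, 2000), the week-2 follow-up occurs (Aug 21, 2000); the later is Sep 9, 2000.
The exit interview is conducted: Sep 9, 2000 + 4 days = Sep 13, 2000.

13 September 2000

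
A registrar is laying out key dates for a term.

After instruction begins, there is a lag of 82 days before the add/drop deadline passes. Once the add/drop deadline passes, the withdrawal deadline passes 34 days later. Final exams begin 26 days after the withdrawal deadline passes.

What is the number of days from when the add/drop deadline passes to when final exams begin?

60 days

Causal path: the add/drop deadline passes → the withdrawal deadline passes → final exams begin.
Total delay along the path: 34 + 26 = 60 days.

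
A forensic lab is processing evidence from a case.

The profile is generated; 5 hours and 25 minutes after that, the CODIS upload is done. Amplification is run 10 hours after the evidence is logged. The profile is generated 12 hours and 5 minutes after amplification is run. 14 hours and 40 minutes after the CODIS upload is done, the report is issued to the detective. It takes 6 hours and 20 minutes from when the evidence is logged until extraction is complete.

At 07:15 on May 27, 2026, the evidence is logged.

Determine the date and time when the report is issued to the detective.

The evidence is logged: 07:15 May 27, 2026.
Amplification is run: 07:15 May 27, 2026 + 10h = 17:15 May 27, 2026.
The profile is generated: 17:15 May 27, 2026 + 12h05m = 05:20 May 28, 2026.
The CODIS upload is done: 05:20 May 28, 2026 + 5h25m = 10:45 May 28, 2026.
The report is issued to the detective: 10:45 May 28, 2026 + 14h40m = 01:25 May 29, 2026.

01:25 on May 29, 2026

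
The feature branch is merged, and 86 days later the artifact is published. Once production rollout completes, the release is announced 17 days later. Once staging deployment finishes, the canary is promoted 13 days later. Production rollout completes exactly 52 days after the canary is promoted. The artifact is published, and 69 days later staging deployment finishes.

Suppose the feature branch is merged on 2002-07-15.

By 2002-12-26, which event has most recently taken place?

Staging deployment finishes

The feature branch is merged: Jul 15, 2002.
The artifact is published: Jul 15, 2002 + 86 days = Oct 9, 2002.
Staging deployment finishes: Oct 9, 2002 + 69 days = Dec 17, 2002.
The canary is promoted: Dec 17, 2002 + 13 days = Dec 30, 2002.
Production rollout completes: Dec 30, 2002 + 52 days = Feb 20, 2003.
The release is announced: Feb 20, 2003 + 17 days = Mar 9, 2003.
Dec 26, 2002 falls between when staging deployment finishes (Dec 17, 2002) and when the canary is promoted (Dec 30, 2002).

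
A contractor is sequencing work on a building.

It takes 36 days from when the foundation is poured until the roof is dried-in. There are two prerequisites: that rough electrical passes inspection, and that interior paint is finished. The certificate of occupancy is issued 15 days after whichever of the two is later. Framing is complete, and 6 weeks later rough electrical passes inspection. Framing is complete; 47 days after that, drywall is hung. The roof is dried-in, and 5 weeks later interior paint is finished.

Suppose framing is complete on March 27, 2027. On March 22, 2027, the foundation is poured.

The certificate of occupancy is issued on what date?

Framing is complete: Mar 27, 2027.
Rough electrical passes inspection: Mar 27, 2027 + 6 weeks = May 8, 2027.
The foundation is poured: Mar 22, 2027.
The roof is dried-in: Mar 22, 2027 + 36 days = Apr 27, 2027.
Interior paint is finished: Apr 27, 2027 + 5 weeks = Jun 1, 2027.
Both prerequisites met — rough electrical passes inspection (May 8, 2027), interior paint is finished (Jun 1, 2027); the later is Jun 1, 2027.
The certificate of occupancy is issued: Jun 1, 2027 + 15 days = Jun 16, 2027.

June 16, 2027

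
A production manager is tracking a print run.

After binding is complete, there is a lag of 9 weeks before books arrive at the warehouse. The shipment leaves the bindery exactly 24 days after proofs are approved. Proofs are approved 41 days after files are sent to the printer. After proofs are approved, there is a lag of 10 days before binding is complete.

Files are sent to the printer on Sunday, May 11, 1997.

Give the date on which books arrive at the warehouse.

Tuesday, September 2, 1997

Files are sent to the printer: May 11, 1997.
Proofs are approved: May 11, 1997 + 41 days = Jun 21, 1997.
Binding is complete: Jun 21, 1997 + 10 days = Jul 1, 1997.
Books arrive at the warehouse: Jul 1, 1997 + 9 weeks = Sep 2, 1997.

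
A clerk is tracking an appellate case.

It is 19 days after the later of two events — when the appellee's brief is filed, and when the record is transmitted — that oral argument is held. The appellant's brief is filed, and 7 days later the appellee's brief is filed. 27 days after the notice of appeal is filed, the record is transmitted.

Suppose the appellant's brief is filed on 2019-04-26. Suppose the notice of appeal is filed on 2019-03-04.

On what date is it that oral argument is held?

The appellant's brief is filed: Apr 26, 2019.
The appellee's brief is filed: Apr 26, 2019 + 7 days = May 3, 2019.
The notice of appeal is filed: Mar 4, 2019.
The record is transmitted: Mar 4, 2019 + 27 days = Mar 31, 2019.
Both prerequisites met — the appellee's brief is filed (May 3, 2019), the record is transmitted (Mar 31, 2019); the later is May 3, 2019.
Oral argument is held: May 3, 2019 + 19 days = May 22, 2019.

2019-05-22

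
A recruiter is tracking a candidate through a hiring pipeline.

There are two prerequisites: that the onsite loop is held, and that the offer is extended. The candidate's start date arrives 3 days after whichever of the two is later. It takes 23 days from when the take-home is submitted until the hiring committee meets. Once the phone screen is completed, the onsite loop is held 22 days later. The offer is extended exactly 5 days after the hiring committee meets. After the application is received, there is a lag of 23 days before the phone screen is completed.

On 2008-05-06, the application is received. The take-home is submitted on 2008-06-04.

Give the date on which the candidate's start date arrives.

2008-07-05

The application is received: May 6, 2008.
The phone screen is completed: May 6, 2008 + 23 days = May 29, 2008.
The onsite loop is held: May 29, 2008 + 22 days = Jun 20, 2008.
The take-home is submitted: Jun 4, 2008.
The hiring committee meets: Jun 4, 2008 + 23 days = Jun 27, 2008.
The offer is extended: Jun 27, 2008 + 5 days = Jul 2, 2008.
Both prerequisites met — the onsite loop is held (Jun 20, 2008), the offer is extended (Jul 2, 2008); the later is Jul 2, 2008.
The candidate's start date arrives: Jul 2, 2008 + 3 days = Jul 5, 2008.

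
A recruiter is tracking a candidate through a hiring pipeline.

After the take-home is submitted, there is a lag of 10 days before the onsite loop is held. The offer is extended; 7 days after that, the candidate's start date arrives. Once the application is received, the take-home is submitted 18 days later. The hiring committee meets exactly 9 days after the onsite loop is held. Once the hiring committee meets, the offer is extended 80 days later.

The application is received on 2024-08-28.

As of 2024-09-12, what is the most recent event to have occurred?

The application is received

The application is received: Aug 28, 2024.
The take-home is submitted: Aug 28, 2024 + 18 days = Sep 15, 2024.
The onsite loop is held: Sep 15, 2024 + 10 days = Sep 25, 2024.
The hiring committee meets: Sep 25, 2024 + 9 days = Oct 4, 2024.
The offer is extended: Oct 4, 2024 + 80 days = Dec 23, 2024.
The candidate's start date arrives: Dec 23, 2024 + 7 days = Dec 30, 2024.
Sep 12, 2024 falls between when the application is received (Aug 28, 2024) and when the take-home is submitted (Sep 15, 2024).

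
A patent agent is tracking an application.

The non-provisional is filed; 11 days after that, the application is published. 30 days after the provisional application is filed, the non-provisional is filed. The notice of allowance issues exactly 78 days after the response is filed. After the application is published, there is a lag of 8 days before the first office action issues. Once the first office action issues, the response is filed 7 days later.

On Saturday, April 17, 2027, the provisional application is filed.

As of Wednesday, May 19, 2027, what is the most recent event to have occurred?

The non-provisional is filed

The provisional application is filed: Apr 17, 2027.
The non-provisional is filed: Apr 17, 2027 + 30 days = May 17, 2027.
The application is published: May 17, 2027 + 11 days = May 28, 2027.
The first office action issues: May 28, 2027 + 8 days = Jun 5, 2027.
The response is filed: Jun 5, 2027 + 7 days = Jun 12, 2027.
The notice of allowance issues: Jun 12, 2027 + 78 days = Aug 29, 2027.
May 19, 2027 falls between when the non-provisional is filed (May 17, 2027) and when the application is published (May 28, 2027).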